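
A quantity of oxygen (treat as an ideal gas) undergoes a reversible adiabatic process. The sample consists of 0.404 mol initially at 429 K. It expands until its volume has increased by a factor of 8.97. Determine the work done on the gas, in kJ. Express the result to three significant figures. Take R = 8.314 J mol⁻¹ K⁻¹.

W ≈ -2.10 kJ

For a reversible adiabat TV^(γ−1) is constant, so T₂ = T₁ (V₁/V₂)^(γ−1).
γ = 7/5 for a diatomic ideal gas, so γ−1 = 2/5.
T₂ = 429 × (1/8.97)^(2/5) = 178.4 K.
Q = 0, so ΔU = W_on_gas = nCᵥΔT with Cᵥ = R/(γ−1) = 20.79 J/(mol·K).
ΔU = 0.404 × 20.79 × (178.4 − 429) = -2105 J.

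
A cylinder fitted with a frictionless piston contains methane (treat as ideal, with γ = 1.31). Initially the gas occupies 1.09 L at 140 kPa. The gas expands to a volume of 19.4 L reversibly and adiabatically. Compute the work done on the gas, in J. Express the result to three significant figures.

P₂ = P₁(V₁/V₂)^γ = 140×(1.09/19.4)^(1.31) = 3.222 kPa.
For a reversible adiabat, W_by_gas = (P₁V₁ − P₂V₂)/(γ−1).
W_by = (140000×0.00109 − 3222×0.0194) / (0.31) = 290.6 J.
W_on_gas = −W_by = -290.6 J.

W ≈ -291 J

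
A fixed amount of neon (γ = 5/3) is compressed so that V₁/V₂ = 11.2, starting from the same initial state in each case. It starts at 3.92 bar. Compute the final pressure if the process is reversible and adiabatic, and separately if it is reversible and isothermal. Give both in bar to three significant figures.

adiabatic: 220 bar; isothermal: 43.9 bar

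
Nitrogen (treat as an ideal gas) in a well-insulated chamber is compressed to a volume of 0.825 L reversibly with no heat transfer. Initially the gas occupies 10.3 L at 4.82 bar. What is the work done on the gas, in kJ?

W ≈ 21.7 kJ

γ = 7/5 for a diatomic ideal gas.
P₂ = P₁(V₁/V₂)^γ = 4.82×(10.3/0.825)^(7/5) = 165.2 bar.
For a reversible adiabat, W_by_gas = (P₁V₁ − P₂V₂)/(γ−1).
W_by = (482000×0.0103 − 1.652×10^7×0.000825) / (2/5) = -21660 J.
W_on_gas = −W_by = 21660 J.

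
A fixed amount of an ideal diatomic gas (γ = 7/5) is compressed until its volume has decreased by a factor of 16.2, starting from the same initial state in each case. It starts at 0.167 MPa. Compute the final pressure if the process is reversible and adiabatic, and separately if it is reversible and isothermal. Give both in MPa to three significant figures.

Isothermal: P₂ = P₁(V₁/V₂) = 0.167×16.2 = 2.705 MPa.
Adiabatic: P₂ = P₁(V₁/V₂)^γ = 0.167×16.2^(7/5) = 8.242 MPa.

adiabatic: 8.24 MPa; isothermal: 2.71 MPa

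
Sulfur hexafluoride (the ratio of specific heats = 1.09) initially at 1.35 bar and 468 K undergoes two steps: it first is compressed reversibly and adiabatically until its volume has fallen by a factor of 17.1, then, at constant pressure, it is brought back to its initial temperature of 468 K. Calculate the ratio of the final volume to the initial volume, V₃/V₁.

V₃/V₁ ≈ 0.0453

Adiabatic step: V₂/V₁ = 0.05848; T₂ = T₁·17.1^(0.09) = 604.2 K.
Isobaric step: V₃/V₂ = T₃/T₂ = 468/604.2.
V₃/V₁ = (V₂/V₁)(V₃/V₂) = 0.05848 × (468/604.2) = 0.04529.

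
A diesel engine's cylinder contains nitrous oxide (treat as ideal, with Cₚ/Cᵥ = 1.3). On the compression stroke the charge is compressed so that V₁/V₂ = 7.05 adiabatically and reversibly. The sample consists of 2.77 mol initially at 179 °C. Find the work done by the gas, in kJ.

W ≈ -27.7 kJ

For a reversible adiabat TV^(γ−1) is constant, so T₂ = T₁ (V₁/V₂)^(γ−1).
T₁ = 179 °C = 452.1 K.
T₂ = 452.1 × 7.05^(0.3) = 812.3 K.
Q = 0, so ΔU = W_on_gas = nCᵥΔT with Cᵥ = R/(γ−1) = 27.71 J/(mol·K).
ΔU = 2.77 × 27.71 × (812.3 − 452.1) = 27650 J.
Work done by the gas = −ΔU = -27650 J.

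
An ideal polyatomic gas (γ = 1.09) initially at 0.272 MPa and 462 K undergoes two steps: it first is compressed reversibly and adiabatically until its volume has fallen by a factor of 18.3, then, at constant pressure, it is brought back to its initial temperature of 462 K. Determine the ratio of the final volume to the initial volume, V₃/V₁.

V₃/V₁ ≈ 0.0421

Adiabatic step: V₂/V₁ = 0.05464; T₂ = T₁·18.3^(0.09) = 600.2 K.
Isobaric step: V₃/V₂ = T₃/T₂ = 462/600.2.
V₃/V₁ = (V₂/V₁)(V₃/V₂) = 0.05464 × (462/600.2) = 0.04207.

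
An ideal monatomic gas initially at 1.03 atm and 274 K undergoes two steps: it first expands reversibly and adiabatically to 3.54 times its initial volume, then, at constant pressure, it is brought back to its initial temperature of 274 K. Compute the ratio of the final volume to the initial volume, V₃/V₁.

V₃/V₁ ≈ 8.22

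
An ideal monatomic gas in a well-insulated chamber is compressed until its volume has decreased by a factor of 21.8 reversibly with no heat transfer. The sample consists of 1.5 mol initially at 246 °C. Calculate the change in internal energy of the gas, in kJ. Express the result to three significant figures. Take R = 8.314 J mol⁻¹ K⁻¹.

Adiabatic: T₁V₁^(γ−1) = T₂V₂^(γ−1) ⇒ T₂ = T₁ (V₁/V₂)^(γ−1).
γ = 5/3 for a monatomic ideal gas, so γ−1 = 2/3.
T₁ = 246 °C = 519.1 K.
T₂ = 519.1 × 21.8^(2/3) = 4051 K.
Q = 0, so ΔU = W_on_gas = nCᵥΔT with Cᵥ = R/(γ−1) = 12.47 J/(mol·K).
ΔU = 1.5 × 12.47 × (4051 − 519.1) = 66070 J.

ΔU ≈ 66.1 kJ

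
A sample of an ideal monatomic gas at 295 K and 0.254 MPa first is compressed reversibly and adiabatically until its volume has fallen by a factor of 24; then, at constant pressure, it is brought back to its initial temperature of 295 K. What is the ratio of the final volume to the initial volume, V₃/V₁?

V₃/V₁ ≈ 0.00501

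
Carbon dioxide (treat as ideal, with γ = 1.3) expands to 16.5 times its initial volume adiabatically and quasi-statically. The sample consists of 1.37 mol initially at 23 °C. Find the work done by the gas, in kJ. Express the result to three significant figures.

For a reversible adiabat TV^(γ−1) is constant, so T₂ = T₁ (V₁/V₂)^(γ−1).
T₁ = 23 °C = 296.1 K.
T₂ = 296.1 × (1/16.5)^(0.3) = 127.7 K.
Q = 0, so ΔU = W_on_gas = nCᵥΔT with Cᵥ = R/(γ−1) = 27.71 J/(mol·K).
ΔU = 1.37 × 27.71 × (127.7 − 296.1) = -6395 J.
Work done by the gas = −ΔU = 6395 J.

W ≈ 6.39 kJ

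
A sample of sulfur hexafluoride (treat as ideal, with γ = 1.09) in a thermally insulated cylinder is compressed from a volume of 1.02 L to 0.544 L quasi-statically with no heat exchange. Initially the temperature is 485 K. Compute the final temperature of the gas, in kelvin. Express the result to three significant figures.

T₂ ≈ 513 K

For a reversible adiabat TV^(γ−1) is constant, so T₂ = T₁ (V₁/V₂)^(γ−1).
T₂ = 485 × (1.02/0.544)^(0.09) = 513.2 K.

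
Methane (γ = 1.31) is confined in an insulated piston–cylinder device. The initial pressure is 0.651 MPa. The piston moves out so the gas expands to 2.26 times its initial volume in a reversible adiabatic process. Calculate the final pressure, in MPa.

P₂ ≈ 0.224 MPa

Since PV^γ is constant along a reversible adiabat, P₂ = P₁ (V₁/V₂)^γ.
P₂ = 0.651 × (1/2.26)^(1.31) = 0.2237 MPa.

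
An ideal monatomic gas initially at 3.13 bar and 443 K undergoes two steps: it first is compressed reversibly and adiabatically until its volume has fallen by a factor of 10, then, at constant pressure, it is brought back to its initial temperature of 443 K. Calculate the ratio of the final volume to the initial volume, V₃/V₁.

V₃/V₁ ≈ 0.0215

For a monatomic ideal gas γ = 5/3.
Adiabatic step: V₂/V₁ = 0.1; T₂ = T₁·10^(2/3) = 2056 K.
Isobaric step: V₃/V₂ = T₃/T₂ = 443/2056.
V₃/V₁ = (V₂/V₁)(V₃/V₂) = 0.1 × (443/2056) = 0.02154.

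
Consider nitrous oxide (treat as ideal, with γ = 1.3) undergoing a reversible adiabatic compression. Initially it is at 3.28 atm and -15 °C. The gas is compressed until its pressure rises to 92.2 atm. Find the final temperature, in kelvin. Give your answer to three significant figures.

Along an adiabat T P^((1−γ)/γ) is constant, so T₂ = T₁ (P₂/P₁)^((γ−1)/γ).
T₁ = -15 °C = 258.1 K.
T₂ = 258.1 × (92.2/3.28)^(0.231) = 557.5 K.

T₂ ≈ 557 K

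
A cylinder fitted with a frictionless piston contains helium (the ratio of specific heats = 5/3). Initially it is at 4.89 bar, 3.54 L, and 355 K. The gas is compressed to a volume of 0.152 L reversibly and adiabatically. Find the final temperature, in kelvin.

T₂ ≈ 2900 K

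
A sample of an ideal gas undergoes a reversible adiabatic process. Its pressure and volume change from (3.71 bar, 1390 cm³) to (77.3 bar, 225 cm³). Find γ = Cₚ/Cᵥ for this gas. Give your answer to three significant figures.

PV^γ = const ⇒ γ = ln(P₂/P₁) / ln(V₁/V₂).
γ = ln(77.3/3.71) / ln(1390/225) = 1.668.

γ ≈ 1.67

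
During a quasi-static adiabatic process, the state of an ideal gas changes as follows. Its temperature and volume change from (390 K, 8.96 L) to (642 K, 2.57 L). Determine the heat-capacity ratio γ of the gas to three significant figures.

TV^(γ−1) = const ⇒ γ − 1 = ln(T₂/T₁) / ln(V₁/V₂).
γ = 1 + ln(642/390) / ln(8.96/2.57) = 1.399.

γ ≈ 1.40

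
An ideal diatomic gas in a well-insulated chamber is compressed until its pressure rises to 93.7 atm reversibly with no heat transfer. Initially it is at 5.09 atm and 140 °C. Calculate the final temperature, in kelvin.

T₂ ≈ 950 K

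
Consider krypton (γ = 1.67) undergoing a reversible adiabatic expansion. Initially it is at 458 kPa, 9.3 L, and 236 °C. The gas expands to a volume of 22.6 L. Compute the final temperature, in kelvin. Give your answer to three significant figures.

Adiabatic: T₁V₁^(γ−1) = T₂V₂^(γ−1) ⇒ T₂ = T₁ (V₁/V₂)^(γ−1).
T₁ = 236 °C = 509.1 K.
T₂ = 509.1 × (9.3/22.6)^(0.67) = 280.9 K.

T₂ ≈ 281 K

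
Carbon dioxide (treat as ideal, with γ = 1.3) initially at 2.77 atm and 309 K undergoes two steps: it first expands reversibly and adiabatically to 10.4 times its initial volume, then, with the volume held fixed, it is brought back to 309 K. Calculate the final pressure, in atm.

P₃ ≈ 0.266 atm

Adiabatic step (PV^γ = const): P₂ = 2.77×(1/10.4)^(1.3) = 0.1319 atm; T₂ = 309×(1/10.4)^(0.3) = 153.1 K.
Isochoric: P₃ = P₂(T₃/T₂) = 0.1319 × (309/153.1) = 0.2663 atm.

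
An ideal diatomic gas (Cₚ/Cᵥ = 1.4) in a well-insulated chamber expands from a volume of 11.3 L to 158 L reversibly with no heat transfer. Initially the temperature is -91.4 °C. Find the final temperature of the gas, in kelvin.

For a reversible adiabat TV^(γ−1) is constant, so T₂ = T₁ (V₁/V₂)^(γ−1).
T₁ = -91.4 °C = 181.7 K.
T₂ = 181.7 × (11.3/158)^(0.4) = 63.28 K.

T₂ ≈ 63.3 K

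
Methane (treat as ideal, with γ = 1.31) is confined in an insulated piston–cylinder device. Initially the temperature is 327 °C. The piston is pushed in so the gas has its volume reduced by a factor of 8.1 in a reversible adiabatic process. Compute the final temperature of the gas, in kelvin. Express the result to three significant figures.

Adiabatic: T₁V₁^(γ−1) = T₂V₂^(γ−1) ⇒ T₂ = T₁ (V₁/V₂)^(γ−1).
T₁ = 327 °C = 600.1 K.
T₂ = 600.1 × 8.1^(0.31) = 1148 K.

T₂ ≈ 1150 K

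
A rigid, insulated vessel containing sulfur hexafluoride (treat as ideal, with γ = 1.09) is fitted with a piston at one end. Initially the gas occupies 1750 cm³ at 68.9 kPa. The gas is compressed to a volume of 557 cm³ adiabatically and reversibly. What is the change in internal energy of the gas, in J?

P₂ = P₁(V₁/V₂)^γ = 68.9×(1750/557)^(1.09) = 240 kPa.
For a reversible adiabat, W_by_gas = (P₁V₁ − P₂V₂)/(γ−1).
W_by = (68900×0.00175 − 240000×0.000557) / (0.09) = -145.4 J.
Q = 0 ⇒ ΔU = −W_by = 145.4 J.

ΔU ≈ 145 J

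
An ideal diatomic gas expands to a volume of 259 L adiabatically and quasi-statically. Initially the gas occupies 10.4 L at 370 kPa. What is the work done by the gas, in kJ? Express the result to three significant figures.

W ≈ 6.96 kJ

γ = 7/5 for a diatomic ideal gas.
P₂ = P₁(V₁/V₂)^γ = 370×(10.4/259)^(7/5) = 4.106 kPa.
For a reversible adiabat, W_by_gas = (P₁V₁ − P₂V₂)/(γ−1).
W_by = (370000×0.0104 − 4106×0.259) / (2/5) = 6961 J.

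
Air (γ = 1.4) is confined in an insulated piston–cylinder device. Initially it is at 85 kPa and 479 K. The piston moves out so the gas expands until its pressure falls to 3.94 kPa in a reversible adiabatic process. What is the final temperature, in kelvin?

Adiabatic: T₂/T₁ = (P₂/P₁)^((γ−1)/γ).
T₂ = 479 × (3.94/85)^(0.286) = 199.2 K.

T₂ ≈ 199 K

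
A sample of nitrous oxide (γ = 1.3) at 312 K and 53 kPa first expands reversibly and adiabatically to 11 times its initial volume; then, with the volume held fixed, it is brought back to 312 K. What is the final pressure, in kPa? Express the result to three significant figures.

P₃ ≈ 4.82 kPa

Adiabatic step (PV^γ = const): P₂ = 53×(1/11)^(1.3) = 2.347 kPa; T₂ = 312×(1/11)^(0.3) = 152 K.
Isochoric: P₃ = P₂(T₃/T₂) = 2.347 × (312/152) = 4.818 kPa.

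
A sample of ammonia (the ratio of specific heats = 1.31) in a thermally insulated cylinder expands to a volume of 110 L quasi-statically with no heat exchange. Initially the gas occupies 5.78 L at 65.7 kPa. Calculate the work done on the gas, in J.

P₂ = P₁(V₁/V₂)^γ = 65.7×(5.78/110)^(1.31) = 1.385 kPa.
For a reversible adiabat, W_by_gas = (P₁V₁ − P₂V₂)/(γ−1).
W_by = (65700×0.00578 − 1385×0.11) / (0.31) = 733.5 J.
W_on_gas = −W_by = -733.5 J.

W ≈ -734 J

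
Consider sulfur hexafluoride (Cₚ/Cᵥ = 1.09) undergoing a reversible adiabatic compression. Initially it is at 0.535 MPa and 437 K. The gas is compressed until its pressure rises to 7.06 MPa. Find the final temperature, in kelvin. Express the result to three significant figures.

T₂ ≈ 541 K

Along an adiabat T P^((1−γ)/γ) is constant, so T₂ = T₁ (P₂/P₁)^((γ−1)/γ).
T₂ = 437 × (7.06/0.535)^(0.0826) = 540.7 K.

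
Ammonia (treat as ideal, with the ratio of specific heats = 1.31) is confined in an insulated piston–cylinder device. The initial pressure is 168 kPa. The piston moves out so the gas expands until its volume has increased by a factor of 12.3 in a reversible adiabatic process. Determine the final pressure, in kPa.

P₂ ≈ 6.27 kPa

Adiabatic: P₁V₁^γ = P₂V₂^γ ⇒ P₂ = P₁ (V₁/V₂)^γ.
P₂ = 168 × (1/12.3)^(1.31) = 6.274 kPa.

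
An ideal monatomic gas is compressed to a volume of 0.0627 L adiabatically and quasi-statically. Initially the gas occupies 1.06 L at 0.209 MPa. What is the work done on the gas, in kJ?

γ = 5/3 for a monatomic ideal gas.
P₂ = P₁(V₁/V₂)^γ = 0.209×(1.06/0.0627)^(5/3) = 23.27 MPa.
For a reversible adiabat, W_by_gas = (P₁V₁ − P₂V₂)/(γ−1).
W_by = (209000×0.00106 − 2.327×10^7×6.27×10^-5) / (2/3) = -1857 J.
W_on_gas = −W_by = 1857 J.

W ≈ 1.86 kJ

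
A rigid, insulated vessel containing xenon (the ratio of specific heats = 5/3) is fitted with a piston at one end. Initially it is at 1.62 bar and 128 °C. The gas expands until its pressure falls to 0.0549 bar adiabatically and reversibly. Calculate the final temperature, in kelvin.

T₂ ≈ 104 K

Adiabatic: T₂/T₁ = (P₂/P₁)^((γ−1)/γ).
T₁ = 128 °C = 401.1 K.
T₂ = 401.1 × (0.0549/1.62)^(2/5) = 103.6 K.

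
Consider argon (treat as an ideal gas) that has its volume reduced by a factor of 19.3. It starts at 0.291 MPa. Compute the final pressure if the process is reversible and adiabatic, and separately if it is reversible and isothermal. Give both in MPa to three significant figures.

For a monatomic ideal gas γ = 5/3.
Isothermal: P₂ = P₁(V₁/V₂) = 0.291×19.3 = 5.616 MPa.
Adiabatic: P₂ = P₁(V₁/V₂)^γ = 0.291×19.3^(5/3) = 40.41 MPa.

adiabatic: 40.4 MPa; isothermal: 5.62 MPa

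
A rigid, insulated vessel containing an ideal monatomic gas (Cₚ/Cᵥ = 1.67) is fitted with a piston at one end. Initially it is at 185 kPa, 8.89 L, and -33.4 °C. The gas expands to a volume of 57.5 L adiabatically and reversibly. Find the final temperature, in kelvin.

Adiabatic: T₁V₁^(γ−1) = T₂V₂^(γ−1) ⇒ T₂ = T₁ (V₁/V₂)^(γ−1).
T₁ = -33.4 °C = 239.7 K.
T₂ = 239.7 × (8.89/57.5)^(0.67) = 68.63 K.

T₂ ≈ 68.6 K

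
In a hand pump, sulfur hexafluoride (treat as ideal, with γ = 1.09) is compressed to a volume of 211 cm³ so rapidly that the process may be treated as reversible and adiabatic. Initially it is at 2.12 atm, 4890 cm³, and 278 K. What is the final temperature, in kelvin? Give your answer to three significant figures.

T₂ ≈ 369 K

Adiabatic: T₁V₁^(γ−1) = T₂V₂^(γ−1) ⇒ T₂ = T₁ (V₁/V₂)^(γ−1).
T₂ = 278 × (4890/211)^(0.09) = 368.9 K.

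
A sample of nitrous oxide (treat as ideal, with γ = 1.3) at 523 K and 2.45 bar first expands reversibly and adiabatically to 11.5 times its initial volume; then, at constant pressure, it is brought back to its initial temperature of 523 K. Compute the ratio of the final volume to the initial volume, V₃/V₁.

Adiabatic step: V₂/V₁ = 11.5; T₂ = T₁·(1/11.5)^(0.3) = 251.4 K.
Isobaric step: V₃/V₂ = T₃/T₂ = 523/251.4.
V₃/V₁ = (V₂/V₁)(V₃/V₂) = 11.5 × (523/251.4) = 23.93.

V₃/V₁ ≈ 23.9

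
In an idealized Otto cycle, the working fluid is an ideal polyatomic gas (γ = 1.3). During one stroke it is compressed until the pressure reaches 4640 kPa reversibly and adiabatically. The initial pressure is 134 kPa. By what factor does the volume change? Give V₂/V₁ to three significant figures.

From PV^γ = const, V₂/V₁ = (P₁/P₂)^(1/γ).
V₂/V₁ = (134/4640)^(0.769) = 0.06544.

V₂/V₁ ≈ 0.0654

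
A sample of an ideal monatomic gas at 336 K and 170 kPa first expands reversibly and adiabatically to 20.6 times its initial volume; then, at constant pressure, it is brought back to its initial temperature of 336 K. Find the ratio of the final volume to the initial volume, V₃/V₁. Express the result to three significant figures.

V₃/V₁ ≈ 155

For a monatomic ideal gas γ = 5/3.
Adiabatic step: V₂/V₁ = 20.6; T₂ = T₁·(1/20.6)^(2/3) = 44.71 K.
Isobaric step: V₃/V₂ = T₃/T₂ = 336/44.71.
V₃/V₁ = (V₂/V₁)(V₃/V₂) = 20.6 × (336/44.71) = 154.8.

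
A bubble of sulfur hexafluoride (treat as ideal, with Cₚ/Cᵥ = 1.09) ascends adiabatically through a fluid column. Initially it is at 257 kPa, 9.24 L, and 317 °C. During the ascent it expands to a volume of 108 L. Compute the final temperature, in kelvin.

For a reversible adiabat TV^(γ−1) is constant, so T₂ = T₁ (V₁/V₂)^(γ−1).
T₁ = 317 °C = 590.1 K.
T₂ = 590.1 × (9.24/108)^(0.09) = 473 K.

T₂ ≈ 473 K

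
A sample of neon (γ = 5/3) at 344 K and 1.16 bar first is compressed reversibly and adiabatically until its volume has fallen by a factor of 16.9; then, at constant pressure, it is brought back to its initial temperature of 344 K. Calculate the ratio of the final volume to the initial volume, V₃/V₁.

V₃/V₁ ≈ 0.00899

Adiabatic step: V₂/V₁ = 0.05917; T₂ = T₁·16.9^(2/3) = 2265 K.
Isobaric step: V₃/V₂ = T₃/T₂ = 344/2265.
V₃/V₁ = (V₂/V₁)(V₃/V₂) = 0.05917 × (344/2265) = 0.008985.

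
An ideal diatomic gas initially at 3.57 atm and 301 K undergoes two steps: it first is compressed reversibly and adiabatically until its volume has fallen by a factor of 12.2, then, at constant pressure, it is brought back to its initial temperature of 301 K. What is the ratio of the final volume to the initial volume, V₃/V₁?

For a diatomic ideal gas γ = 7/5.
Adiabatic step: V₂/V₁ = 0.08197; T₂ = T₁·12.2^(2/5) = 818.7 K.
Isobaric step: V₃/V₂ = T₃/T₂ = 301/818.7.
V₃/V₁ = (V₂/V₁)(V₃/V₂) = 0.08197 × (301/818.7) = 0.03014.

V₃/V₁ ≈ 0.0301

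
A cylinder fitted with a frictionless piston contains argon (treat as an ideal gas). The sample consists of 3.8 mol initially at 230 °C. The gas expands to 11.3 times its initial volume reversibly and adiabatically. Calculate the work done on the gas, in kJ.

W ≈ -19.1 kJ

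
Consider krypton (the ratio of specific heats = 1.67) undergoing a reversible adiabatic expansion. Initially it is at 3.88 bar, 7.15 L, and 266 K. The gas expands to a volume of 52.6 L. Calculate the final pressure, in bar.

P₂ ≈ 0.139 bar

Adiabatic: P₁V₁^γ = P₂V₂^γ ⇒ P₂ = P₁ (V₁/V₂)^γ.
P₂ = 3.88 × (7.15/52.6)^(1.67) = 0.1385 bar.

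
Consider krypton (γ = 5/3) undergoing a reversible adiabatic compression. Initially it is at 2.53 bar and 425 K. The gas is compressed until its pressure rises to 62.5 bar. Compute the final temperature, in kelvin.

T₂ ≈ 1530 K

Along an adiabat T P^((1−γ)/γ) is constant, so T₂ = T₁ (P₂/P₁)^((γ−1)/γ).
T₂ = 425 × (62.5/2.53)^(2/5) = 1533 K.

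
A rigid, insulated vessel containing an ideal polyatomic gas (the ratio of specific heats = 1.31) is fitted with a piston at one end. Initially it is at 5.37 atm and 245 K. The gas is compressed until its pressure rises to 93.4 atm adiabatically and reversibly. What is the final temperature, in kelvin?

Adiabatic: T₂/T₁ = (P₂/P₁)^((γ−1)/γ).
T₂ = 245 × (93.4/5.37)^(0.237) = 481.6 K.

T₂ ≈ 482 K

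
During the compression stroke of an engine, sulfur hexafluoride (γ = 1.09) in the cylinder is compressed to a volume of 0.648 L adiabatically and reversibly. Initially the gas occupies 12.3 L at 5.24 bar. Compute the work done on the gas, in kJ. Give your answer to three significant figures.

P₂ = P₁(V₁/V₂)^γ = 5.24×(12.3/0.648)^(1.09) = 129.6 bar.
For a reversible adiabat, W_by_gas = (P₁V₁ − P₂V₂)/(γ−1).
W_by = (524000×0.0123 − 1.296×10^7×0.000648) / (0.09) = -21720 J.
W_on_gas = −W_by = 21720 J.

W ≈ 21.7 kJ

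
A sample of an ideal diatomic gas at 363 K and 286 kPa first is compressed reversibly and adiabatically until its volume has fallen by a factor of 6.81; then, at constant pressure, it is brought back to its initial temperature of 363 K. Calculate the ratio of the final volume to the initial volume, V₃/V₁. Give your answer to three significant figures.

V₃/V₁ ≈ 0.0682

For a diatomic ideal gas γ = 7/5.
Adiabatic step: V₂/V₁ = 0.1468; T₂ = T₁·6.81^(2/5) = 781.9 K.
Isobaric step: V₃/V₂ = T₃/T₂ = 363/781.9.
V₃/V₁ = (V₂/V₁)(V₃/V₂) = 0.1468 × (363/781.9) = 0.06817.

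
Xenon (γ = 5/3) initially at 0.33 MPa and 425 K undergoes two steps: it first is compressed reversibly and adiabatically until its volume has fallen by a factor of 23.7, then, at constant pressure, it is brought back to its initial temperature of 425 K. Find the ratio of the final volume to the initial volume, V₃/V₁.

V₃/V₁ ≈ 0.00511

Adiabatic step: V₂/V₁ = 0.04219; T₂ = T₁·23.7^(2/3) = 3507 K.
Isobaric step: V₃/V₂ = T₃/T₂ = 425/3507.
V₃/V₁ = (V₂/V₁)(V₃/V₂) = 0.04219 × (425/3507) = 0.005114.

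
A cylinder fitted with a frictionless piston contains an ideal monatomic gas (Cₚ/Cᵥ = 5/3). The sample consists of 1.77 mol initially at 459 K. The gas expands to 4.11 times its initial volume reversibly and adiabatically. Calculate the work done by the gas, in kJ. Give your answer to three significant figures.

W ≈ 6.18 kJ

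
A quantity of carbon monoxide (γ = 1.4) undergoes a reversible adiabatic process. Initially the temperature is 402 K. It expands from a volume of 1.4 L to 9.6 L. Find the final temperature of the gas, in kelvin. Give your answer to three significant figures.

T₂ ≈ 186 K

Adiabatic: T₁V₁^(γ−1) = T₂V₂^(γ−1) ⇒ T₂ = T₁ (V₁/V₂)^(γ−1).
T₂ = 402 × (1.4/9.6)^(0.4) = 186.1 K.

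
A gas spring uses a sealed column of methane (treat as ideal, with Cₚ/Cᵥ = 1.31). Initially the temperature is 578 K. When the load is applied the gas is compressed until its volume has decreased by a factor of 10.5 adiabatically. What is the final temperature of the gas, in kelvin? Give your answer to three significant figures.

T₂ ≈ 1200 K

Adiabatic: T₁V₁^(γ−1) = T₂V₂^(γ−1) ⇒ T₂ = T₁ (V₁/V₂)^(γ−1).
T₂ = 578 × 10.5^(0.31) = 1198 K.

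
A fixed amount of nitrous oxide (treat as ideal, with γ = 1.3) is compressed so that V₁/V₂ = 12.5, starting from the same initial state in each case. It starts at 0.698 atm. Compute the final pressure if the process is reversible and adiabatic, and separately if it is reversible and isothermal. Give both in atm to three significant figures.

adiabatic: 18.6 atm; isothermal: 8.72 atm

Isothermal: P₂ = P₁(V₁/V₂) = 0.698×12.5 = 8.725 atm.
Adiabatic: P₂ = P₁(V₁/V₂)^γ = 0.698×12.5^(1.3) = 18.61 atm.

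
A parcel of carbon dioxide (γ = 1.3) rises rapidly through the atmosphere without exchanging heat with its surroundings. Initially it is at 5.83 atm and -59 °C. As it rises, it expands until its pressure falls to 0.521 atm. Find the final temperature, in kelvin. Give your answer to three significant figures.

Adiabatic: T₂/T₁ = (P₂/P₁)^((γ−1)/γ).
T₁ = -59 °C = 214.1 K.
T₂ = 214.1 × (0.521/5.83)^(0.231) = 122.7 K.

T₂ ≈ 123 K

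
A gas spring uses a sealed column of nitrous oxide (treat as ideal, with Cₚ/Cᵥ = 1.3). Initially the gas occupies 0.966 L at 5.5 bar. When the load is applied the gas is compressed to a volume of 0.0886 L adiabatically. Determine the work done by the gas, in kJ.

P₂ = P₁(V₁/V₂)^γ = 5.5×(0.966/0.0886)^(1.3) = 122.8 bar.
For a reversible adiabat, W_by_gas = (P₁V₁ − P₂V₂)/(γ−1).
W_by = (550000×0.000966 − 1.228×10^7×8.86×10^-5) / (0.3) = -1855 J.

W ≈ -1.86 kJ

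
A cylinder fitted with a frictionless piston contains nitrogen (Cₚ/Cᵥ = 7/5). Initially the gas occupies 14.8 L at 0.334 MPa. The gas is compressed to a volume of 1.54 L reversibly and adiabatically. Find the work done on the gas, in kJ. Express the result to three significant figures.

W ≈ 18.2 kJ

P₂ = P₁(V₁/V₂)^γ = 0.334×(14.8/1.54)^(7/5) = 7.936 MPa.
For a reversible adiabat, W_by_gas = (P₁V₁ − P₂V₂)/(γ−1).
W_by = (334000×0.0148 − 7.936×10^6×0.00154) / (2/5) = -18190 J.
W_on_gas = −W_by = 18190 J.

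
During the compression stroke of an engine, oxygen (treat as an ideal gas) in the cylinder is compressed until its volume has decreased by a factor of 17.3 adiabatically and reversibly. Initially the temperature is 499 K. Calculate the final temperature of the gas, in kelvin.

Adiabatic: T₁V₁^(γ−1) = T₂V₂^(γ−1) ⇒ T₂ = T₁ (V₁/V₂)^(γ−1).
For a diatomic ideal gas γ = 7/5, so γ−1 = 2/5.
T₂ = 499 × 17.3^(2/5) = 1561 K.

T₂ ≈ 1560 K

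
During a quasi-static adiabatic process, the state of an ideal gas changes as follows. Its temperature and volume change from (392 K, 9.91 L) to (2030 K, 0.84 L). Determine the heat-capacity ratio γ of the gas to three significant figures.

γ ≈ 1.67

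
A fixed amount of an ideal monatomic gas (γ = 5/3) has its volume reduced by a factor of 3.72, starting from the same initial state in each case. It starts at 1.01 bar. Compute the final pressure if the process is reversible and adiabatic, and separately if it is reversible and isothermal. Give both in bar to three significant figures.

Isothermal: P₂ = P₁(V₁/V₂) = 1.01×3.72 = 3.757 bar.
Adiabatic: P₂ = P₁(V₁/V₂)^γ = 1.01×3.72^(5/3) = 9.02 bar.

adiabatic: 9.02 bar; isothermal: 3.76 bar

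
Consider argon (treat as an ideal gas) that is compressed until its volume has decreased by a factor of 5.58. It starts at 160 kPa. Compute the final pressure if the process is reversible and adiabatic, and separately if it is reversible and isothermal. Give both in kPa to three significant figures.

adiabatic: 2810 kPa; isothermal: 893 kPa

For a monatomic ideal gas γ = 5/3.
Isothermal: P₂ = P₁(V₁/V₂) = 160×5.58 = 892.8 kPa.
Adiabatic: P₂ = P₁(V₁/V₂)^γ = 160×5.58^(5/3) = 2809 kPa.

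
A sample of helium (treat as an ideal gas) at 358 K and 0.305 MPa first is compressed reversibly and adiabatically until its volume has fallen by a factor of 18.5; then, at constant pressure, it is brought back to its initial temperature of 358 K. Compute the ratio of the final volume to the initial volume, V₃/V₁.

V₃/V₁ ≈ 0.00773

For a monatomic ideal gas γ = 5/3.
Adiabatic step: V₂/V₁ = 0.05405; T₂ = T₁·18.5^(2/3) = 2504 K.
Isobaric step: V₃/V₂ = T₃/T₂ = 358/2504.
V₃/V₁ = (V₂/V₁)(V₃/V₂) = 0.05405 × (358/2504) = 0.007728.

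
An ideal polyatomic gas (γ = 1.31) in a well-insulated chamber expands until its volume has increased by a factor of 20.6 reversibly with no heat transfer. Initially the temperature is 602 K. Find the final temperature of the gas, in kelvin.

For a reversible adiabat TV^(γ−1) is constant, so T₂ = T₁ (V₁/V₂)^(γ−1).
T₂ = 602 × (1/20.6)^(0.31) = 235.7 K.

T₂ ≈ 236 K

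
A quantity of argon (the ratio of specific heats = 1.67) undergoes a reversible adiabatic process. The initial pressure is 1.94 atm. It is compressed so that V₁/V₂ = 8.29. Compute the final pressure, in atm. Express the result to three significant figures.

Adiabatic: P₁V₁^γ = P₂V₂^γ ⇒ P₂ = P₁ (V₁/V₂)^γ.
P₂ = 1.94 × 8.29^(1.67) = 66.34 atm.

P₂ ≈ 66.3 atm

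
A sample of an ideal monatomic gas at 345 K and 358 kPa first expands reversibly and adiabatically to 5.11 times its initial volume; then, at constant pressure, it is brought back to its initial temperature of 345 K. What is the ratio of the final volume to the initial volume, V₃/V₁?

For a monatomic ideal gas γ = 5/3.
Adiabatic step: V₂/V₁ = 5.11; T₂ = T₁·(1/5.11)^(2/3) = 116.3 K.
Isobaric step: V₃/V₂ = T₃/T₂ = 345/116.3.
V₃/V₁ = (V₂/V₁)(V₃/V₂) = 5.11 × (345/116.3) = 15.16.

V₃/V₁ ≈ 15.2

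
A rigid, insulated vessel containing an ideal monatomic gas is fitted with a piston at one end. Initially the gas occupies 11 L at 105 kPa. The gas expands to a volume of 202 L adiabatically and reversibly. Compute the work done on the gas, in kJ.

γ = 5/3 for a monatomic ideal gas.
P₂ = P₁(V₁/V₂)^γ = 105×(11/202)^(5/3) = 0.8215 kPa.
For a reversible adiabat, W_by_gas = (P₁V₁ − P₂V₂)/(γ−1).
W_by = (105000×0.011 − 821.5×0.202) / (2/3) = 1484 J.
W_on_gas = −W_by = -1484 J.

W ≈ -1.48 kJ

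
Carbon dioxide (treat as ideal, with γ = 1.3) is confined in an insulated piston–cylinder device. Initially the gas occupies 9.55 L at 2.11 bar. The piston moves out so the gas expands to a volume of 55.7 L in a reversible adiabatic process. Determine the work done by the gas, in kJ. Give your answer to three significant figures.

W ≈ 2.76 kJ

P₂ = P₁(V₁/V₂)^γ = 2.11×(9.55/55.7)^(1.3) = 0.2131 bar.
For a reversible adiabat, W_by_gas = (P₁V₁ − P₂V₂)/(γ−1).
W_by = (211000×0.00955 − 21310×0.0557) / (0.3) = 2759 J.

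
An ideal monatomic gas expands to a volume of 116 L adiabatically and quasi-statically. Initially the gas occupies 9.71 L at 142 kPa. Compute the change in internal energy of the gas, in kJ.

ΔU ≈ -1.67 kJ

γ = 5/3 for a monatomic ideal gas.
P₂ = P₁(V₁/V₂)^γ = 142×(9.71/116)^(5/3) = 2.275 kPa.
For a reversible adiabat, W_by_gas = (P₁V₁ − P₂V₂)/(γ−1).
W_by = (142000×0.00971 − 2275×0.116) / (2/3) = 1672 J.
Q = 0 ⇒ ΔU = −W_by = -1672 J.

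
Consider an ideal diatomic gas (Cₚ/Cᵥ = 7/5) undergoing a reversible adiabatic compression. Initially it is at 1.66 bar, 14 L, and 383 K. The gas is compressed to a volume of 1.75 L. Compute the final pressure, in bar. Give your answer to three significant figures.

P₂ ≈ 30.5 bar

Since PV^γ is constant along a reversible adiabat, P₂ = P₁ (V₁/V₂)^γ.
P₂ = 1.66 × (14/1.75)^(7/5) = 30.51 bar.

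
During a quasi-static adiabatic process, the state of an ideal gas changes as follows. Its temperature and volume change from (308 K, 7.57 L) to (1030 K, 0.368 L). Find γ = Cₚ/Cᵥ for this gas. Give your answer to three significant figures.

γ ≈ 1.40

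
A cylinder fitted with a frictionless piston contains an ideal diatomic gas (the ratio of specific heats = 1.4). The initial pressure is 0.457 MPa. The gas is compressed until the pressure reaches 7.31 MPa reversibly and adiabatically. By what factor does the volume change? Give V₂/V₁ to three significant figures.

V₂/V₁ ≈ 0.138

From PV^γ = const, V₂/V₁ = (P₁/P₂)^(1/γ).
V₂/V₁ = (0.457/7.31)^(0.714) = 0.138.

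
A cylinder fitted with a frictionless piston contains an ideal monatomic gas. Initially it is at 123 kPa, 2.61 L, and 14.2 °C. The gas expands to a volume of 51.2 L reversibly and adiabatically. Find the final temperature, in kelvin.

T₂ ≈ 39.5 K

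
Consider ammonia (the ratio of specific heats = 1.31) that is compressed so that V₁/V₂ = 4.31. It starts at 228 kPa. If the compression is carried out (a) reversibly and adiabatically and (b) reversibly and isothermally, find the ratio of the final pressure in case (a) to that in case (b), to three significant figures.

P_adiabatic / P_isothermal ≈ 1.57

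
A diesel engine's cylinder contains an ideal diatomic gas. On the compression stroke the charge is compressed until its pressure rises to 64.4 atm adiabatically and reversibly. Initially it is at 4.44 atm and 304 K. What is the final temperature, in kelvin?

T₂ ≈ 653 K

Along an adiabat T P^((1−γ)/γ) is constant, so T₂ = T₁ (P₂/P₁)^((γ−1)/γ).
For a diatomic ideal gas γ = 7/5, so (γ−1)/γ = 2/7.
T₂ = 304 × (64.4/4.44)^(2/7) = 652.7 K.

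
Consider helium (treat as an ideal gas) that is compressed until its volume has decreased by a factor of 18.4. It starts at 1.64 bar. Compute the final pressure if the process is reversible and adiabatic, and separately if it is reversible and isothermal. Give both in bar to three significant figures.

For a monatomic ideal gas γ = 5/3.
Isothermal: P₂ = P₁(V₁/V₂) = 1.64×18.4 = 30.18 bar.
Adiabatic: P₂ = P₁(V₁/V₂)^γ = 1.64×18.4^(5/3) = 210.3 bar.

adiabatic: 210 bar; isothermal: 30.2 bar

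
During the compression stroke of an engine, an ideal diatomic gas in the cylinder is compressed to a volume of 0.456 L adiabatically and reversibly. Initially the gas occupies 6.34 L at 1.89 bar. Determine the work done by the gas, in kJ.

W ≈ -5.59 kJ

γ = 7/5 for a diatomic ideal gas.
P₂ = P₁(V₁/V₂)^γ = 1.89×(6.34/0.456)^(7/5) = 75.31 bar.
For a reversible adiabat, W_by_gas = (P₁V₁ − P₂V₂)/(γ−1).
W_by = (189000×0.00634 − 7.531×10^6×0.000456) / (2/5) = -5589 J.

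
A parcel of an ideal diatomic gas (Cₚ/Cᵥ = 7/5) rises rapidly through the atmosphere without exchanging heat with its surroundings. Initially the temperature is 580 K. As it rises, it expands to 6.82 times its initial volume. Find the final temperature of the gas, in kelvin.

For a reversible adiabat TV^(γ−1) is constant, so T₂ = T₁ (V₁/V₂)^(γ−1).
T₂ = 580 × (1/6.82)^(2/5) = 269.1 K.

T₂ ≈ 269 K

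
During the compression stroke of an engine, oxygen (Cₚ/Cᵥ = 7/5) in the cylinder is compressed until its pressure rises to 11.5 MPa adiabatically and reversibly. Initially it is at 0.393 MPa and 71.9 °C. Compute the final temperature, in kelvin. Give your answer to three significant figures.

T₂ ≈ 905 K

Adiabatic: T₂/T₁ = (P₂/P₁)^((γ−1)/γ).
T₁ = 71.9 °C = 345 K.
T₂ = 345 × (11.5/0.393)^(2/7) = 905.4 K.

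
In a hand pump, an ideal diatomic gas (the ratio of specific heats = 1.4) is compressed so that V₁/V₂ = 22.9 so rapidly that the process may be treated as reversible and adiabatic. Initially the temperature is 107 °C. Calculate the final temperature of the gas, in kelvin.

T₂ ≈ 1330 K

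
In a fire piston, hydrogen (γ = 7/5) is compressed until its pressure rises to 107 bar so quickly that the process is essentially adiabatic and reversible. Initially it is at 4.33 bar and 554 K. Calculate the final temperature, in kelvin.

T₂ ≈ 1390 K

Along an adiabat T P^((1−γ)/γ) is constant, so T₂ = T₁ (P₂/P₁)^((γ−1)/γ).
T₂ = 554 × (107/4.33)^(2/7) = 1385 K.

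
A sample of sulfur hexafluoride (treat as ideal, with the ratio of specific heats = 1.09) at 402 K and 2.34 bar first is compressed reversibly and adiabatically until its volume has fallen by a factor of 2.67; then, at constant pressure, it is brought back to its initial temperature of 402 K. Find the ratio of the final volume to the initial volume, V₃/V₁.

V₃/V₁ ≈ 0.343

Adiabatic step: V₂/V₁ = 0.3745; T₂ = T₁·2.67^(0.09) = 439.1 K.
Isobaric step: V₃/V₂ = T₃/T₂ = 402/439.1.
V₃/V₁ = (V₂/V₁)(V₃/V₂) = 0.3745 × (402/439.1) = 0.3428.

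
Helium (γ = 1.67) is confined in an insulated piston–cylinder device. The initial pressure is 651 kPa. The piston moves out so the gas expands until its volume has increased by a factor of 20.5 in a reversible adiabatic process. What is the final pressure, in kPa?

P₂ ≈ 4.20 kPa

Since PV^γ is constant along a reversible adiabat, P₂ = P₁ (V₁/V₂)^γ.
P₂ = 651 × (1/20.5)^(1.67) = 4.197 kPa.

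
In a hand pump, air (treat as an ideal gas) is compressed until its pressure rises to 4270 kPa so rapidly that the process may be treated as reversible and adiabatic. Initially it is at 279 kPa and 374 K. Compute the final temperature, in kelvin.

T₂ ≈ 815 K

Along an adiabat T P^((1−γ)/γ) is constant, so T₂ = T₁ (P₂/P₁)^((γ−1)/γ).
For a diatomic ideal gas γ = 7/5, so (γ−1)/γ = 2/7.
T₂ = 374 × (4270/279)^(2/7) = 815.4 K.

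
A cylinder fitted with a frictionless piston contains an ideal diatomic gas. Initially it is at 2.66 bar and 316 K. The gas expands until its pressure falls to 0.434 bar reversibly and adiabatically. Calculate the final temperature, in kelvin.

T₂ ≈ 188 K

Along an adiabat T P^((1−γ)/γ) is constant, so T₂ = T₁ (P₂/P₁)^((γ−1)/γ).
For a diatomic ideal gas γ = 7/5, so (γ−1)/γ = 2/7.
T₂ = 316 × (0.434/2.66)^(2/7) = 188.2 K.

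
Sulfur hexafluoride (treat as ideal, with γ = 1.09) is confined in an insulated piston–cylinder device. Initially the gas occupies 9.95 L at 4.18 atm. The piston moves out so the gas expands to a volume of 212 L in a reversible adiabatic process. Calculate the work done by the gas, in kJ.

W ≈ 11.3 kJ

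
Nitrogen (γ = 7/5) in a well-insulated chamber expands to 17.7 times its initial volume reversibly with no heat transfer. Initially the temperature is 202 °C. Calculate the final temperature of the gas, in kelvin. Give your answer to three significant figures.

T₂ ≈ 151 K

Adiabatic: T₁V₁^(γ−1) = T₂V₂^(γ−1) ⇒ T₂ = T₁ (V₁/V₂)^(γ−1).
T₁ = 202 °C = 475.1 K.
T₂ = 475.1 × (1/17.7)^(2/5) = 150.5 K.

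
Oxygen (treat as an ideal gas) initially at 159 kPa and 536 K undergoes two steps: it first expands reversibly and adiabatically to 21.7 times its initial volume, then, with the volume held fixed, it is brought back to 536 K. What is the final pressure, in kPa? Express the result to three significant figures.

P₃ ≈ 7.33 kPa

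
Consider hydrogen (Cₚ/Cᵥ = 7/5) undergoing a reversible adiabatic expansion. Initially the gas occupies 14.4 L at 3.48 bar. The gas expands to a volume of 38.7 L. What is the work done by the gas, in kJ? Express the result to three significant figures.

W ≈ 4.09 kJ

P₂ = P₁(V₁/V₂)^γ = 3.48×(14.4/38.7)^(7/5) = 0.8719 bar.
For a reversible adiabat, W_by_gas = (P₁V₁ − P₂V₂)/(γ−1).
W_by = (348000×0.0144 − 87190×0.0387) / (2/5) = 4092 J.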